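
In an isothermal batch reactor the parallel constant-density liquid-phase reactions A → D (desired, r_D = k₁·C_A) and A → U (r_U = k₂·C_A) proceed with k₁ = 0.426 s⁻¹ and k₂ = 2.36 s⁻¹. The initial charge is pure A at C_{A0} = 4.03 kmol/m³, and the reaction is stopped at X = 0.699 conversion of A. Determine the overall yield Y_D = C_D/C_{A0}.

0.107

C_A = C_{A0}(1−X) = 1.213 kmol/m³.
Both paths are first order in A, so the instantaneous fraction to D is constant: dC_D/d(−C_A) = k₁/(k₁+k₂) = 0.1529.
C_D = 0.1529·(C_{A0}−C_A) = 0.1529×2.817 = 0.431 kmol/m³.
Y_D = C_D/C_{A0} = 0.4307/4.03 = 0.107.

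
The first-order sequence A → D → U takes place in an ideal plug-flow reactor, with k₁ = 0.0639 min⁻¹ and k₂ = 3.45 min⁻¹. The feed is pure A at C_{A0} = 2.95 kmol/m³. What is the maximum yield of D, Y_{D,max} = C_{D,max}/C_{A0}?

0.0172

For a first-order series the maximum intermediate yield is C_{D,max}/C_{A0} = (k₁/k₂)^[k₂/(k₂−k₁)].
= (0.0639/3.45)^(3.45/(3.45−0.0639)) = (0.01852)^(1.019) = 0.01718.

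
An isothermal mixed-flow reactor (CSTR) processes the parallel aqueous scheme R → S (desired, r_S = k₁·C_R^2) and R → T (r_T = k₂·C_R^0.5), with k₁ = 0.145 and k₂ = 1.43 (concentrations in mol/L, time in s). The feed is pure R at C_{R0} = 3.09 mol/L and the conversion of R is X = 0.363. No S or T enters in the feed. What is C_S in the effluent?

Exit C_R = C_{R0}(1−X) = 3.09×0.637 = 1.968 mol/L.
Rates in a CSTR are evaluated at the outlet concentration: r_S = 0.145×1.968^2 = 0.5618, r_T = 1.43×1.968^0.5 = 2.006.
Fraction of consumed R going to S: r_S/(r_S+r_T) = 0.2188.
C_S = 0.2188·C_{R0}·X = 0.2188×3.09×0.363 = 0.245 mol/L.

0.245 mol/L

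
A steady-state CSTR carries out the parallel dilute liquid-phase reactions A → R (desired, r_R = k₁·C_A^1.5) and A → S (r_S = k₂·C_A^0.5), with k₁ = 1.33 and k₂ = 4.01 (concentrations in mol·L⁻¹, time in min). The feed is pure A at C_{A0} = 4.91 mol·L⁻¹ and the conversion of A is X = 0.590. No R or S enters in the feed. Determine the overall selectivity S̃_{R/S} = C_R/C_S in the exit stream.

0.668

Exit C_A = C_{A0}(1−X) = 4.91×0.410 = 2.013 mol·L⁻¹.
Rates in a CSTR are evaluated at the outlet concentration: r_R = 1.33×2.013^1.5 = 3.799, r_S = 4.01×2.013^0.5 = 5.690.
Overall selectivity = C_R/C_S = r_Rτ/(r_Sτ) = r_R/r_S = 0.668.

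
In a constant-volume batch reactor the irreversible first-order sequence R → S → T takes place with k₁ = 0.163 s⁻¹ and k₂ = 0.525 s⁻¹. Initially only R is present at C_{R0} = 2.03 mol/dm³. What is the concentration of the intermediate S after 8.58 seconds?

The intermediate concentration in a first-order A→B→C sequence is C_S = k₁C_{R0}(e^(−k₁t) − e^(−k₂t))/(k₂−k₁).
e^(−k₁t) = e^(−0.163×8.58) = e^(−1.399) = 0.2470; e^(−k₂t) = e^(−4.505) = 0.01106.
C_S = 0.163×2.03/(0.525−0.163) × (0.2470−0.01106) = 0.9141×0.2359 = 0.2156 mol/dm³.

0.216 mol/dm³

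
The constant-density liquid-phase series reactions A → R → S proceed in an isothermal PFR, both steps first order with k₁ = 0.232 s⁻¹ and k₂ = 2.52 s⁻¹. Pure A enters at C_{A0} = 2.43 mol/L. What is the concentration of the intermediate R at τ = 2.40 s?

The intermediate concentration in a first-order A→B→C sequence is C_R = k₁C_{A0}(e^(−k₁τ) − e^(−k₂τ))/(k₂−k₁).
e^(−k₁τ) = e^(−0.232×2.40) = e^(−0.5568) = 0.5730; e^(−k₂τ) = e^(−6.048) = 0.002363.
C_R = 0.232×2.43/(2.52−0.232) × (0.5730−0.002363) = 0.2464×0.5707 = 0.1406 mol/L.

0.141 mol/L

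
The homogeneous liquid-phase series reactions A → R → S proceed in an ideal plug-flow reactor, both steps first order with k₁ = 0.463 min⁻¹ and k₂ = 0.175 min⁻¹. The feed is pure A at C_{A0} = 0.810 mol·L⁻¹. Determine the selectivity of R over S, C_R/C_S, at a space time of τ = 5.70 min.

Solving the coupled first-order balances gives C_R(τ) = [k₁/(k₂−k₁)]·C_{A0}·(e^(−k₁τ) − e^(−k₂τ)).
e^(−k₁τ) = e^(−0.463×5.70) = e^(−2.639) = 0.07143; e^(−k₂τ) = e^(−0.9975) = 0.3688.
C_R = 0.463×0.810/(0.175−0.463) × (0.07143−0.3688) = (-1.302)×(-0.2974) = 0.3872 mol·L⁻¹.
C_A = C_{A0}e^(−k₁τ) = 0.05785 mol·L⁻¹, so C_S = C_{A0}−C_A−C_R = 0.3649 mol·L⁻¹; C_R/C_S = 1.06.

1.06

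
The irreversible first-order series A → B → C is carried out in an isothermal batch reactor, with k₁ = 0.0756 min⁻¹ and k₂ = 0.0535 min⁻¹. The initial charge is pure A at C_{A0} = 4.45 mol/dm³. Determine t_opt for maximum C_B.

15.6 min

Setting dC_B/dt = 0 gives t_opt = ln(k₂/k₁)/(k₂−k₁).
= ln(0.0535/0.0756)/(0.0535−0.0756) = ln(0.7077)/-0.02210 = -0.3458/-0.02210 = 15.6 min.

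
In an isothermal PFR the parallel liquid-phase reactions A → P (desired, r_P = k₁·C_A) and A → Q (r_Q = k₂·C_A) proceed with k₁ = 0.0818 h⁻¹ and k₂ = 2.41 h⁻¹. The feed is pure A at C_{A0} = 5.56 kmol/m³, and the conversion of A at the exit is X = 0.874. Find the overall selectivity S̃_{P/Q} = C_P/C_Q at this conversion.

C_A = C_{A0}(1−X) = 0.7006 kmol/m³.
Both paths are first order in A, so the instantaneous fraction to P is constant: dC_P/d(−C_A) = k₁/(k₁+k₂) = 0.03283.
C_P = 0.03283·(C_{A0}−C_A) = 0.03283×4.859 = 0.160 kmol/m³.
C_Q = (C_{A0}−C_A)−C_P = 4.700 kmol/m³; S̃_{P/Q} = 0.1595/4.700 = 0.0339.

0.0339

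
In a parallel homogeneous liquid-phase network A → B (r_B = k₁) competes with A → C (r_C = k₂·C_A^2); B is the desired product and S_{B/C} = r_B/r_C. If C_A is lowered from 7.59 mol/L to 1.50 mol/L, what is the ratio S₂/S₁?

25.6

S_{B/C} = (k₁/k₂)·C_A^-2, so S₂/S₁ = (C_{A,2}/C_{A,1})^-2.
= (1.50/7.59)^(-2) = (0.1976)^(-2) = 25.6.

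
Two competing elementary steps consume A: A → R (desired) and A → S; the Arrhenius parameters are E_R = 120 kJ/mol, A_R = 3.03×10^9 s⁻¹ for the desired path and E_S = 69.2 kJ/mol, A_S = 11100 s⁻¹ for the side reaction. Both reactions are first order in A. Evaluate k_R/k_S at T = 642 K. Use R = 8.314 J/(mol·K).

20.1

Since both paths have the same order in A, the concentration cancels and S_{R/S} = k_R/k_S = (A_R/A_S)·exp[(E_S−E_R)/(RT)].
(E_S−E_R)/(RT) = (69.2−120)×10³/(8.314×642) = -50800/5338 = -9.517.
k_R/k_S = (3.03×10^9/11100)·exp(-9.517) = 2.730×10^5 × 7.356×10^-5 = 20.1.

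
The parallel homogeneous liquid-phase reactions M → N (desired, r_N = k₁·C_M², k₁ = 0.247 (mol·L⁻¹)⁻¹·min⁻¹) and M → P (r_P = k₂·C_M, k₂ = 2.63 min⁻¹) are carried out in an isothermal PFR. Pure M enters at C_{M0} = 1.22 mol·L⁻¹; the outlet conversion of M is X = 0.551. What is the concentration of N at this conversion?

C_M = C_{M0}(1−X) = 0.5478 mol·L⁻¹.
Along a PFR/batch, dC_P/dC_M = −r_P/(r_N+r_P) = −k₂/(k₂+k₁·C_M).
Integrating from C_{M0} to C_M: C_P = (2.63/0.247)·ln[(2.63+0.247·1.22)/(2.63+0.247·0.548)] = 10.65·ln(2.931/2.765) = 0.6209 mol·L⁻¹.
Then C_N = (C_{M0}−C_M) − C_P = 0.6722 − 0.6209 = 0.05135 mol·L⁻¹.

0.0513 mol·L⁻¹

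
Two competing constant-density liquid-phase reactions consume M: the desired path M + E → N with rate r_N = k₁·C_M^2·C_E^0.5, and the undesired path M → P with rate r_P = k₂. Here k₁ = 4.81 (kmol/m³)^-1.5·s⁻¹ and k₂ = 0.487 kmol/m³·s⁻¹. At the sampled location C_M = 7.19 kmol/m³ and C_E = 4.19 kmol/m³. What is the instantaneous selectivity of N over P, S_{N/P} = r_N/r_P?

S_{N/P} = r_N/r_P = (k₁·C_M^2·C_E^0.5)/(k₂) = (k₁/k₂)·C_M^2·C_E^0.5.
= (4.81×7.190^2×4.190^0.5) / (0.487) = 509.0/0.4870 = 1045.

1045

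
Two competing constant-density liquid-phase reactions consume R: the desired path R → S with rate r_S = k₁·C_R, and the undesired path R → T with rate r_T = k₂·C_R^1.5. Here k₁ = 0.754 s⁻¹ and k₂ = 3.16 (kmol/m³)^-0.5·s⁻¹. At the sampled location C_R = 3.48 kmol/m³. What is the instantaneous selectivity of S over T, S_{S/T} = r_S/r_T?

S_{S/T} = r_S/r_T = (k₁·C_R)/(k₂·C_R^1.5) = (k₁/k₂)·C_R^-0.5.
= (0.754×3.480) / (3.16×3.480^1.5) = 2.624/20.51 = 0.128.
The undesired path is higher order in R, so low C_R (CSTR or dilute feed) favours S.

0.128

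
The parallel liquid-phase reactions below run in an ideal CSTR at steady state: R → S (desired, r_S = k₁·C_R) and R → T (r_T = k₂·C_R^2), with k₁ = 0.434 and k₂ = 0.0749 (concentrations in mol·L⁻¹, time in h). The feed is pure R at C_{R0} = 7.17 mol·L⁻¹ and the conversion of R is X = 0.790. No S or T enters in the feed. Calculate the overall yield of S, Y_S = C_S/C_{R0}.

Exit C_R = C_{R0}(1−X) = 7.17×0.210 = 1.506 mol·L⁻¹.
In a CSTR the entire volume is at exit conditions, so r_S = 0.434×1.506 = 0.6535 and r_T = 0.0749×1.506^2 = 0.1698.
Fraction of consumed R going to S: r_S/(r_S+r_T) = 0.7937.
C_S = 0.7937·C_{R0}·X = 0.7937×7.17×0.790 = 4.50 mol·L⁻¹; Y_S = C_S/C_{R0} = 0.627.

0.627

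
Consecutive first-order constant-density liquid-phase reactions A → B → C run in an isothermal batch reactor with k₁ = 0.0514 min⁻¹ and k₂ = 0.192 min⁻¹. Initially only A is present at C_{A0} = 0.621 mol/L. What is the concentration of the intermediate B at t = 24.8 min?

0.0615 mol/L

For first-order series with pure A initially, C_B(t) = k₁C_{A0}/(k₂−k₁)·(e^(−k₁t) − e^(−k₂t)).
e^(−k₁t) = e^(−0.0514×24.8) = e^(−1.275) = 0.2795; e^(−k₂t) = e^(−4.762) = 0.008552.
C_B = 0.0514×0.621/(0.192−0.0514) × (0.2795−0.008552) = 0.2270×0.2710 = 0.06151 mol/L.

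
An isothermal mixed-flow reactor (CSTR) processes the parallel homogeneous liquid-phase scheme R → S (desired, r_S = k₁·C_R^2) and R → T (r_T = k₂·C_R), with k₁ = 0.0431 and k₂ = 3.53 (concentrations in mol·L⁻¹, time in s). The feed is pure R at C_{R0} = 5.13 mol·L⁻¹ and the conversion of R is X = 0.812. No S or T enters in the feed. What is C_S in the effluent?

0.0485 mol·L⁻¹

Exit C_R = C_{R0}(1−X) = 5.13×0.188 = 0.9644 mol·L⁻¹.
In a CSTR the entire volume is at exit conditions, so r_S = 0.0431×0.9644^2 = 0.04009 and r_T = 3.53×0.9644 = 3.404.
Fraction of consumed R going to S: r_S/(r_S+r_T) = 0.01164.
C_S = 0.01164·C_{R0}·X = 0.01164×5.13×0.812 = 0.0485 mol·L⁻¹.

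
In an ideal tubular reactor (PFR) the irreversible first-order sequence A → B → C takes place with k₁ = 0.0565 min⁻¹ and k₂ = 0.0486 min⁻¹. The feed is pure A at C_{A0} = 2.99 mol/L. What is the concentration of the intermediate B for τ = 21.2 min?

Solving the coupled first-order balances gives C_B(τ) = [k₁/(k₂−k₁)]·C_{A0}·(e^(−k₁τ) − e^(−k₂τ)).
e^(−k₁τ) = e^(−0.0565×21.2) = e^(−1.198) = 0.3019; e^(−k₂τ) = e^(−1.030) = 0.3569.
C_B = 0.0565×2.99/(0.0486−0.0565) × (0.3019−0.3569) = (-21.38)×(-0.05504) = 1.177 mol/L.

1.18 mol/L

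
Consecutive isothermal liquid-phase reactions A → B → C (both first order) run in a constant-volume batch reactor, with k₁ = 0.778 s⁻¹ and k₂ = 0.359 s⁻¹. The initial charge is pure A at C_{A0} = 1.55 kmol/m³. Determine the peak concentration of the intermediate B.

For a first-order series the maximum intermediate yield is C_{B,max}/C_{A0} = (k₁/k₂)^[k₂/(k₂−k₁)].
= (0.778/0.359)^(0.359/(0.359−0.778)) = (2.167)^(-0.8568) = 0.5155.
C_{B,max} = 0.5155×1.55 = 0.799 kmol/m³.

0.799 kmol/m³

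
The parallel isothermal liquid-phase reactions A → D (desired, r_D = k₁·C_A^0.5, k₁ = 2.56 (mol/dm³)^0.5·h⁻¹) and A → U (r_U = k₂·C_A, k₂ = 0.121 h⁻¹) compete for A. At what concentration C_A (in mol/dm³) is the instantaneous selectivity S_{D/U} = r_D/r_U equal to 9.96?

S_{D/U} = (k₁/k₂)·C_A^-0.5 ⇒ C_A = (S·k₂/k₁)^(-2).
= (9.96×0.121/2.56)^(-2) = (0.4708)^(-2) = 4.51 mol/dm³.

4.51 mol/dm³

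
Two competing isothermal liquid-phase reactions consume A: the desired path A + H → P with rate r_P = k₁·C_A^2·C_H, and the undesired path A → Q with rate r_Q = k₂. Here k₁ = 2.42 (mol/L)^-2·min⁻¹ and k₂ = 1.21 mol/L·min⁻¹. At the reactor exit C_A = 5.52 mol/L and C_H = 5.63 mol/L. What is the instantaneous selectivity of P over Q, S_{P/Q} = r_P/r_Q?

S_{P/Q} = r_P/r_Q = (k₁·C_A^2·C_H)/(k₂) = (k₁/k₂)·C_A^2·C_H.
= (2.42×5.520^2×5.630) / (1.21) = 415.1/1.210 = 343.
Since the desired path is higher order in A, keeping C_A high (PFR or concentrated feed) favours P.

343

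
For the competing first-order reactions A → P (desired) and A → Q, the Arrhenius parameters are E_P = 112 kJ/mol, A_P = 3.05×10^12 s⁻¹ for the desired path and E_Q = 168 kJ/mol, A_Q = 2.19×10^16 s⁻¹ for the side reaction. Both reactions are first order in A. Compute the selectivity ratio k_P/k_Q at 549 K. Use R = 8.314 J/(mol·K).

29.7

k_P/k_Q = (A_P/A_Q)·exp[−(E_P−E_Q)/(RT)] = (A_P/A_Q)·exp[(E_Q−E_P)/(RT)].
(E_Q−E_P)/(RT) = (168−112)×10³/(8.314×549) = 56000/4564 = 12.27.
k_P/k_Q = (3.05×10^12/2.19×10^16)·exp(12.27) = 1.393×10^-4 × 2.130×10^5 = 29.7.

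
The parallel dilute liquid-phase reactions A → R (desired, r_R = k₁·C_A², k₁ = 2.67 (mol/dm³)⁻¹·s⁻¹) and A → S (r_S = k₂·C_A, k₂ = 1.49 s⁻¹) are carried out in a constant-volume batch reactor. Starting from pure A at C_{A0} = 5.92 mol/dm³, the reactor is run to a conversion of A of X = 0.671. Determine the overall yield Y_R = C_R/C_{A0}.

0.581

C_A = C_{A0}(1−X) = 1.948 mol/dm³.
Along a PFR/batch, dC_S/dC_A = −r_S/(r_R+r_S) = −k₂/(k₂+k₁·C_A).
Integrating from C_{A0} to C_A: C_S = (1.49/2.67)·ln[(1.49+2.67·5.92)/(1.49+2.67·1.95)] = 0.5581·ln(17.30/6.690) = 0.5301 mol/dm³.
Then C_R = (C_{A0}−C_A) − C_S = 3.972 − 0.5301 = 3.442 mol/dm³.
Y_R = C_R/C_{A0} = 3.442/5.92 = 0.581.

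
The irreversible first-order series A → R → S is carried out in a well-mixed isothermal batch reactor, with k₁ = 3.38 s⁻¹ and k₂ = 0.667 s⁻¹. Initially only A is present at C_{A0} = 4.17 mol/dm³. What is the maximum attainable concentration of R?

At the optimum, C_{R,max}/C_{A0} = (k₁/k₂)^[k₂/(k₂−k₁)].
= (3.38/0.667)^(0.667/(0.667−3.38)) = (5.067)^(-0.2459) = 0.6710.
C_{R,max} = 0.6710×4.17 = 2.80 mol/dm³.

2.80 mol/dm³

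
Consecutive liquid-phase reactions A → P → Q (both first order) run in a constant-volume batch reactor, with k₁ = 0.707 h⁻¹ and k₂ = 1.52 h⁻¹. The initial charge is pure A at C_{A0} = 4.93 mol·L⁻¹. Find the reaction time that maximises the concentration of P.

0.941 h

The intermediate peaks when r₁ = r₂, i.e. k₁e^(−k₁t) = k₂e^(−k₂t), giving t_opt = ln(k₂/k₁)/(k₂−k₁).
= ln(1.52/0.707)/(1.52−0.707) = ln(2.150)/0.8130 = 0.7654/0.8130 = 0.941 h.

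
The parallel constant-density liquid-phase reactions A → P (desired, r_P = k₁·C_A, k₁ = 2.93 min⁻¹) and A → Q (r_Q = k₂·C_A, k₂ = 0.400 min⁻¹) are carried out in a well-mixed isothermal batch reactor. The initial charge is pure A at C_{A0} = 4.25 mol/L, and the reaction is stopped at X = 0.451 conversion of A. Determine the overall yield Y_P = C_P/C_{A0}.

C_A = C_{A0}(1−X) = 2.333 mol/L.
Both paths are first order in A, so the instantaneous fraction to P is constant: dC_P/d(−C_A) = k₁/(k₁+k₂) = 0.8799.
C_P = 0.8799·(C_{A0}−C_A) = 0.8799×1.917 = 1.69 mol/L.
Y_P = C_P/C_{A0} = 1.687/4.25 = 0.397.

0.397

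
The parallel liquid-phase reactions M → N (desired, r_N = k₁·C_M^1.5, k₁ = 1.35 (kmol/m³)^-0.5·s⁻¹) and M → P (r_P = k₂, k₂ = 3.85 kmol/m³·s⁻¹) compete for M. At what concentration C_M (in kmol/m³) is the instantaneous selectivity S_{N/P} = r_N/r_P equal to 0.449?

1.18 kmol/m³

S_{N/P} = (k₁/k₂)·C_M^1.5 ⇒ C_M = (S·k₂/k₁)^(1/1.5).
= (0.449×3.85/1.35)^(0.6667) = (1.280)^(0.6667) = 1.18 kmol/m³.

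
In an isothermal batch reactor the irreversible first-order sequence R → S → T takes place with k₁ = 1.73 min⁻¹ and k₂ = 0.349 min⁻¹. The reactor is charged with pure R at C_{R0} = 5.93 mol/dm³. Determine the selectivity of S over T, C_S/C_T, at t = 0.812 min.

The intermediate concentration in a first-order A→B→C sequence is C_S = k₁C_{R0}(e^(−k₁t) − e^(−k₂t))/(k₂−k₁).
e^(−k₁t) = e^(−1.73×0.812) = e^(−1.405) = 0.2454; e^(−k₂t) = e^(−0.2834) = 0.7532.
C_S = 1.73×5.93/(0.349−1.73) × (0.2454−0.7532) = (-7.429)×(-0.5078) = 3.772 mol/dm³.
C_R = C_{R0}e^(−k₁t) = 1.455 mol/dm³, so C_T = C_{R0}−C_R−C_S = 0.7024 mol/dm³; C_S/C_T = 5.37.

5.37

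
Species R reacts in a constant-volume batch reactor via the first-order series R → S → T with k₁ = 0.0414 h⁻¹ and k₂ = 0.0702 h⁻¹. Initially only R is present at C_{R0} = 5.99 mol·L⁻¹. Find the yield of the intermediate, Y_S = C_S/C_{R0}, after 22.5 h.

The intermediate concentration in a first-order A→B→C sequence is C_S = k₁C_{R0}(e^(−k₁t) − e^(−k₂t))/(k₂−k₁).
e^(−k₁t) = e^(−0.0414×22.5) = e^(−0.9315) = 0.3940; e^(−k₂t) = e^(−1.579) = 0.2061.
C_S = 0.0414×5.99/(0.0702−0.0414) × (0.3940−0.2061) = 8.611×0.1879 = 1.618 mol·L⁻¹.
Y_S = C_S/C_{R0} = 1.618/5.99 = 0.270.

0.270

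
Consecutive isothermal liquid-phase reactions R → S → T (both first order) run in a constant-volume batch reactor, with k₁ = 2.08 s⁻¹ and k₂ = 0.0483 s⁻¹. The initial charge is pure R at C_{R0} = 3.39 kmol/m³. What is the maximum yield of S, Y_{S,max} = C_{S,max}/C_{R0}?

Evaluating C_S at t_opt = ln(k₂/k₁)/(k₂−k₁) gives C_{S,max}/C_{R0} = (k₁/k₂)^[k₂/(k₂−k₁)].
= (2.08/0.0483)^(0.0483/(0.0483−2.08)) = (43.06)^(-0.02377) = 0.9144.

0.914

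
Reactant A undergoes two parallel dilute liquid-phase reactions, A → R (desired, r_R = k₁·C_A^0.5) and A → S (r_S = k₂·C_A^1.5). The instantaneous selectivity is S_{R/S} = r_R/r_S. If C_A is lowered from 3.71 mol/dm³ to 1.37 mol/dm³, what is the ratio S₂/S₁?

S_{R/S} = (k₁/k₂)·C_A⁻¹, so S₂/S₁ = (C_{A,2}/C_{A,1})⁻¹.
= 3.71/1.37 = 2.71.

2.71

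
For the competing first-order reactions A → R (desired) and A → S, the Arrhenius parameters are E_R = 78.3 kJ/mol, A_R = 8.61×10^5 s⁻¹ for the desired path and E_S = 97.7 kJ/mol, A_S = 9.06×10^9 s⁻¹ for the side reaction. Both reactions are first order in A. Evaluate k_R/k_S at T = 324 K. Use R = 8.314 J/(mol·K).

Since both paths have the same order in A, the concentration cancels and S_{R/S} = k_R/k_S = (A_R/A_S)·exp[(E_S−E_R)/(RT)].
(E_S−E_R)/(RT) = (97.7−78.3)×10³/(8.314×324) = 19400/2694 = 7.202.
k_R/k_S = (8.61×10^5/9.06×10^9)·exp(7.202) = 9.503×10^-5 × 1342 = 0.128.
Since E_R < E_S, lowering the temperature improves selectivity toward R.

0.128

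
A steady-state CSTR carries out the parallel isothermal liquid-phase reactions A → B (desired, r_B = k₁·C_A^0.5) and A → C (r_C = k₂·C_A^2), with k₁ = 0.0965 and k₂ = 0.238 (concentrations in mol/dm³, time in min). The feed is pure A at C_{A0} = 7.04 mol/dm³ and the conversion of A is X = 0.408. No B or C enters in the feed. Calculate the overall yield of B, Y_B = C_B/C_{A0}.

0.0186

Exit C_A = C_{A0}(1−X) = 7.04×0.592 = 4.168 mol/dm³.
In a CSTR the entire volume is at exit conditions, so r_B = 0.0965×4.168^0.5 = 0.1970 and r_C = 0.238×4.168^2 = 4.134.
Fraction of consumed A going to B: r_B/(r_B+r_C) = 0.04549.
C_B = 0.04549·C_{A0}·X = 0.04549×7.04×0.408 = 0.131 mol/dm³; Y_B = C_B/C_{A0} = 0.0186.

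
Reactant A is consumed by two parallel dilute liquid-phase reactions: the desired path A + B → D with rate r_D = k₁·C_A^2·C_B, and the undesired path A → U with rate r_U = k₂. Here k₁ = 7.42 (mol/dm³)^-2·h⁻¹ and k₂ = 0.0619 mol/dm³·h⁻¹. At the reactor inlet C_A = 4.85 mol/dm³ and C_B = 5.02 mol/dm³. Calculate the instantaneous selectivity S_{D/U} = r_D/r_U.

S_{D/U} = r_D/r_U = (k₁·C_A^2·C_B)/(k₂) = (k₁/k₂)·C_A^2·C_B.
= (7.42×4.850^2×5.020) / (0.0619) = 876.2/0.06190 = 14155.
Since the desired path is higher order in A, keeping C_A high (PFR or concentrated feed) favours D.

14155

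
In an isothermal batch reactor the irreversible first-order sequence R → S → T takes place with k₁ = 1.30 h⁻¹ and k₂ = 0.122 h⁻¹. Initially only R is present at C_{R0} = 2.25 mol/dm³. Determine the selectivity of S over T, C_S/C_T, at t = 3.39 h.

2.64

For first-order series with pure R initially, C_S(t) = k₁C_{R0}/(k₂−k₁)·(e^(−k₁t) − e^(−k₂t)).
e^(−k₁t) = e^(−1.30×3.39) = e^(−4.407) = 0.01219; e^(−k₂t) = e^(−0.4136) = 0.6613.
C_S = 1.30×2.25/(0.122−1.30) × (0.01219−0.6613) = (-2.483)×(-0.6491) = 1.612 mol/dm³.
C_R = C_{R0}e^(−k₁t) = 0.02743 mol/dm³, so C_T = C_{R0}−C_R−C_S = 0.6109 mol/dm³; C_S/C_T = 2.64.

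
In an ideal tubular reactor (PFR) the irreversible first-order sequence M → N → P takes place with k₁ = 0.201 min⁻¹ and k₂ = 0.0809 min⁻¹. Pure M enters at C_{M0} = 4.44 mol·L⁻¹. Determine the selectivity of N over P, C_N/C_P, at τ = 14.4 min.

Solving the coupled first-order balances gives C_N(τ) = [k₁/(k₂−k₁)]·C_{M0}·(e^(−k₁τ) − e^(−k₂τ)).
e^(−k₁τ) = e^(−0.201×14.4) = e^(−2.894) = 0.05533; e^(−k₂τ) = e^(−1.165) = 0.3119.
C_N = 0.201×4.44/(0.0809−0.201) × (0.05533−0.3119) = (-7.431)×(-0.2566) = 1.907 mol·L⁻¹.
C_M = C_{M0}e^(−k₁τ) = 0.2457 mol·L⁻¹, so C_P = C_{M0}−C_M−C_N = 2.288 mol·L⁻¹; C_N/C_P = 0.834.

0.834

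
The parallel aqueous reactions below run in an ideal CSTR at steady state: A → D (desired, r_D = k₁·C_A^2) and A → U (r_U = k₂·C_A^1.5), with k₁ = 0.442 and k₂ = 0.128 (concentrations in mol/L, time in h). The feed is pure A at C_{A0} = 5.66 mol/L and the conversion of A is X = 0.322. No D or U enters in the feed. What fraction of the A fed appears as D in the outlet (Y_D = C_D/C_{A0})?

0.281

Exit C_A = C_{A0}(1−X) = 5.66×0.678 = 3.837 mol/L.
A CSTR operates uniformly at the exit composition, giving r_D = 6.509 and r_U = 0.9622 (each k·C_A^n at C_A = 3.837).
Fraction of consumed A going to D: r_D/(r_D+r_U) = 0.8712.
C_D = 0.8712·C_{A0}·X = 0.8712×5.66×0.322 = 1.59 mol/L; Y_D = C_D/C_{A0} = 0.281.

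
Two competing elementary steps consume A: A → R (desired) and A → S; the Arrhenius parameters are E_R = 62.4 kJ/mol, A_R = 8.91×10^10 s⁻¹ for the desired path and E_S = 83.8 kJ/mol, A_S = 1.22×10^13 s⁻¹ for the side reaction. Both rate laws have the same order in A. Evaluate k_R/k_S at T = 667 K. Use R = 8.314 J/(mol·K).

0.346

Since both paths have the same order in A, the concentration cancels and S_{R/S} = k_R/k_S = (A_R/A_S)·exp[(E_S−E_R)/(RT)].
(E_S−E_R)/(RT) = (83.8−62.4)×10³/(8.314×667) = 21400/5545 = 3.859.
k_R/k_S = (8.91×10^10/1.22×10^13)·exp(3.859) = 0.007303 × 47.42 = 0.346.
Since E_R < E_S, lowering the temperature improves selectivity toward R.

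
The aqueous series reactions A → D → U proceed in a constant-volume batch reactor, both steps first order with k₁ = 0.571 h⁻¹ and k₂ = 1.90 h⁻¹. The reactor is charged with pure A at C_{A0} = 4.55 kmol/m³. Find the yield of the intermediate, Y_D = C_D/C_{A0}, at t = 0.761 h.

The intermediate concentration in a first-order A→B→C sequence is C_D = k₁C_{A0}(e^(−k₁t) − e^(−k₂t))/(k₂−k₁).
e^(−k₁t) = e^(−0.571×0.761) = e^(−0.4345) = 0.6476; e^(−k₂t) = e^(−1.446) = 0.2355.
C_D = 0.571×4.55/(1.90−0.571) × (0.6476−0.2355) = 1.955×0.4120 = 0.8055 kmol/m³.
Y_D = C_D/C_{A0} = 0.8055/4.55 = 0.177.

0.177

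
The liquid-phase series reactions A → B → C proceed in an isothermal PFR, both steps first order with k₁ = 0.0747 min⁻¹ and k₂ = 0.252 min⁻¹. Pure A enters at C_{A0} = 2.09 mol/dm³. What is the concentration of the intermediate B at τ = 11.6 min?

0.323 mol/dm³

For first-order series with pure A initially, C_B(τ) = k₁C_{A0}/(k₂−k₁)·(e^(−k₁τ) − e^(−k₂τ)).
e^(−k₁τ) = e^(−0.0747×11.6) = e^(−0.8665) = 0.4204; e^(−k₂τ) = e^(−2.923) = 0.05376.
C_B = 0.0747×2.09/(0.252−0.0747) × (0.4204−0.05376) = 0.8806×0.3667 = 0.3229 mol/dm³.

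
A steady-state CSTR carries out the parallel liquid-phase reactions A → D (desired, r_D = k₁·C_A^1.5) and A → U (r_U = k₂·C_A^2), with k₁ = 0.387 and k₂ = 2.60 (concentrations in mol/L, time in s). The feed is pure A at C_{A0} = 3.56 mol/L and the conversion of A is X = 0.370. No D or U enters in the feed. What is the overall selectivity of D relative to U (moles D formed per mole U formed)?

Exit C_A = C_{A0}(1−X) = 3.56×0.630 = 2.243 mol/L.
A CSTR operates uniformly at the exit composition, giving r_D = 1.300 and r_U = 13.08 (each k·C_A^n at C_A = 2.243).
Overall selectivity = C_D/C_U = r_Dτ/(r_Uτ) = r_D/r_U = 0.0994.

0.0994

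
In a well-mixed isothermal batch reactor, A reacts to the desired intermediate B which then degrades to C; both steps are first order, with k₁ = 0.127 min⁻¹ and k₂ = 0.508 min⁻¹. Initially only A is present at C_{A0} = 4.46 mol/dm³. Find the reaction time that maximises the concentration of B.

3.64 min

The intermediate peaks when r₁ = r₂, i.e. k₁e^(−k₁t) = k₂e^(−k₂t), giving t_opt = ln(k₂/k₁)/(k₂−k₁).
= ln(0.508/0.127)/(0.508−0.127) = ln(4.000)/0.3810 = 1.386/0.3810 = 3.64 min.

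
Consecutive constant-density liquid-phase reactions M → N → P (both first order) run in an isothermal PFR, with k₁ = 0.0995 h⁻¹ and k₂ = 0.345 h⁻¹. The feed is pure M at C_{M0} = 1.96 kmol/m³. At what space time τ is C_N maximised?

5.06 h

Setting dC_N/dτ = 0 gives τ_opt = ln(k₂/k₁)/(k₂−k₁).
= ln(0.345/0.0995)/(0.345−0.0995) = ln(3.467)/0.2455 = 1.243/0.2455 = 5.06 h.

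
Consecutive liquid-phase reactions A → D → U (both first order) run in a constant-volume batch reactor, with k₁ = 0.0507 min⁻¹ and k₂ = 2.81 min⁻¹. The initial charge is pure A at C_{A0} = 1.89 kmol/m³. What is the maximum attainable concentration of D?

Evaluating C_D at t_opt = ln(k₂/k₁)/(k₂−k₁) gives C_{D,max}/C_{A0} = (k₁/k₂)^[k₂/(k₂−k₁)].
= (0.0507/2.81)^(2.81/(2.81−0.0507)) = (0.01804)^(1.018) = 0.01676.
C_{D,max} = 0.01676×1.89 = 0.0317 kmol/m³.

0.0317 kmol/m³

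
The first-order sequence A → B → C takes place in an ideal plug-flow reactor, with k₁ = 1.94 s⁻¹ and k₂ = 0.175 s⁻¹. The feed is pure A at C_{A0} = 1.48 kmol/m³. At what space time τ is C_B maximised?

1.36 s

Setting dC_B/dτ = 0 gives τ_opt = ln(k₂/k₁)/(k₂−k₁).
= ln(0.175/1.94)/(0.175−1.94) = ln(0.09021)/-1.765 = -2.406/-1.765 = 1.36 s.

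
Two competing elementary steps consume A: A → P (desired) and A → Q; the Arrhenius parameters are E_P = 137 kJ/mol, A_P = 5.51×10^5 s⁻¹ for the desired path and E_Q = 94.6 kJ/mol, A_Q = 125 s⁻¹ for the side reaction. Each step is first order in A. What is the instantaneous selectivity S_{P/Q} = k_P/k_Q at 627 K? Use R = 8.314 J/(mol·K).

With equal orders, S_{P/Q} = k_P/k_Q = (A_P/A_Q)·exp[(E_Q−E_P)/(RT)].
(E_Q−E_P)/(RT) = (94.6−137)×10³/(8.314×627) = -42400/5213 = -8.134.
k_P/k_Q = (5.51×10^5/125)·exp(-8.134) = 4408 × 2.935×10^-4 = 1.29.
Since E_P > E_Q, raising the temperature improves selectivity toward P.

1.29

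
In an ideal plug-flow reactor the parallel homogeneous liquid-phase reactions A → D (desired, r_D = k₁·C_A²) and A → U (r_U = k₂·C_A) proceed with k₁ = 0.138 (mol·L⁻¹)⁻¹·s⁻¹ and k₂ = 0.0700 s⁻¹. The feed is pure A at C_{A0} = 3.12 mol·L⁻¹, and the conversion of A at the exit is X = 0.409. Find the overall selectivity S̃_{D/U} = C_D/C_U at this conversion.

4.80

C_A = C_{A0}(1−X) = 1.844 mol·L⁻¹.
Along a PFR/batch, dC_U/dC_A = −r_U/(r_D+r_U) = −k₂/(k₂+k₁·C_A).
Integrating from C_{A0} to C_A: C_U = (0.0700/0.138)·ln[(0.0700+0.138·3.12)/(0.0700+0.138·1.84)] = 0.5072·ln(0.5006/0.3245) = 0.2199 mol·L⁻¹.
Then C_D = (C_{A0}−C_A) − C_U = 1.276 − 0.2199 = 1.056 mol·L⁻¹.
S̃_{D/U} = C_D/C_U = 1.056/0.2199 = 4.80.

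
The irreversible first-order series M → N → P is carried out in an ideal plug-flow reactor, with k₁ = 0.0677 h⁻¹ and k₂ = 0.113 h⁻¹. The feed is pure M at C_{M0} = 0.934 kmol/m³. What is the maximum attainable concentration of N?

0.260 kmol/m³

For a first-order series the maximum intermediate yield is C_{N,max}/C_{M0} = (k₁/k₂)^[k₂/(k₂−k₁)].
= (0.0677/0.113)^(0.113/(0.113−0.0677)) = (0.5991)^(2.494) = 0.2786.
C_{N,max} = 0.2786×0.934 = 0.260 kmol/m³.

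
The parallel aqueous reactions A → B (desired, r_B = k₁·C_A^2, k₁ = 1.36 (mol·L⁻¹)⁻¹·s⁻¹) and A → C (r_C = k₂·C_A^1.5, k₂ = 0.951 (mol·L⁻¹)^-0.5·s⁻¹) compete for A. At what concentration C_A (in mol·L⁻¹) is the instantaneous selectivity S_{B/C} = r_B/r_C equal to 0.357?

0.0623 mol·L⁻¹

S_{B/C} = (k₁/k₂)·C_A^0.5 ⇒ C_A = (S·k₂/k₁)^(2).
= (0.357×0.951/1.36)^(2) = (0.2496)^(2) = 0.0623 mol·L⁻¹.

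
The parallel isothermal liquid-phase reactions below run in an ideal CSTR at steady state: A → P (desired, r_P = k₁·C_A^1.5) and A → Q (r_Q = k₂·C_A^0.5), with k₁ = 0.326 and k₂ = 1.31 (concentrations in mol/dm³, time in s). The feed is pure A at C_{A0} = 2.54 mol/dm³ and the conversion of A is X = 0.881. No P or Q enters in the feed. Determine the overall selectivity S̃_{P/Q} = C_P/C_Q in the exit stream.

0.0752

Exit C_A = C_{A0}(1−X) = 2.54×0.119 = 0.3023 mol/dm³.
A CSTR operates uniformly at the exit composition, giving r_P = 0.05417 and r_Q = 0.7202 (each k·C_A^n at C_A = 0.3023).
Overall selectivity = C_P/C_Q = r_Pτ/(r_Qτ) = r_P/r_Q = 0.0752.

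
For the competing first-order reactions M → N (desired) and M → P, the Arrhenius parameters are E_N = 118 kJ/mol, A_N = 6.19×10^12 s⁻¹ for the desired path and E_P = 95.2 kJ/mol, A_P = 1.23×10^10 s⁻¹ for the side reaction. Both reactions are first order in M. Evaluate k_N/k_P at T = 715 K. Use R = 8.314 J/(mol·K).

Since both paths have the same order in M, the concentration cancels and S_{N/P} = k_N/k_P = (A_N/A_P)·exp[(E_P−E_N)/(RT)].
(E_P−E_N)/(RT) = (95.2−118)×10³/(8.314×715) = -22800/5945 = -3.835.
k_N/k_P = (6.19×10^12/1.23×10^10)·exp(-3.835) = 503.3 × 0.02159 = 10.9.
Since E_N > E_P, raising the temperature improves selectivity toward N.

10.9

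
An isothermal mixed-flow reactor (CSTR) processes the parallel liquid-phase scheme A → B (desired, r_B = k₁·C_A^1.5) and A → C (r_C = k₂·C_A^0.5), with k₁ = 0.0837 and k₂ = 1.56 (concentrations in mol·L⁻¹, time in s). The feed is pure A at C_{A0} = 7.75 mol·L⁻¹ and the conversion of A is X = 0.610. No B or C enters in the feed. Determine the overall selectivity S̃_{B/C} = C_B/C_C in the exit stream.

Exit C_A = C_{A0}(1−X) = 7.75×0.390 = 3.022 mol·L⁻¹.
Rates in a CSTR are evaluated at the outlet concentration: r_B = 0.0837×3.022^1.5 = 0.4398, r_C = 1.56×3.022^0.5 = 2.712.
Overall selectivity = C_B/C_C = r_Bτ/(r_Cτ) = r_B/r_C = 0.162.

0.162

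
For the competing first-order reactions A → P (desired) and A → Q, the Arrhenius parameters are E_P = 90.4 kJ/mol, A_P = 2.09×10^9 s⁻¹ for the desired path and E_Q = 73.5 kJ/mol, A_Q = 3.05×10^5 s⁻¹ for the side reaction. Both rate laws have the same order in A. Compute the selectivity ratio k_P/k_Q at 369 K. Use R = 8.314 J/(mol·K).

27.8

Since both paths have the same order in A, the concentration cancels and S_{P/Q} = k_P/k_Q = (A_P/A_Q)·exp[(E_Q−E_P)/(RT)].
(E_Q−E_P)/(RT) = (73.5−90.4)×10³/(8.314×369) = -16900/3068 = -5.509.
k_P/k_Q = (2.09×10^9/3.05×10^5)·exp(-5.509) = 6852 × 0.004051 = 27.8.
Since E_P > E_Q, raising the temperature improves selectivity toward P.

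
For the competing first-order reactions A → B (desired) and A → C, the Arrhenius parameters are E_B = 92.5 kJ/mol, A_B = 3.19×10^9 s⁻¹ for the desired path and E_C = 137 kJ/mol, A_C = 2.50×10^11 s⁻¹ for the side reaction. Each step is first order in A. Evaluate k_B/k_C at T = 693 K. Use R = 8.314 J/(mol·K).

Since both paths have the same order in A, the concentration cancels and S_{B/C} = k_B/k_C = (A_B/A_C)·exp[(E_C−E_B)/(RT)].
(E_C−E_B)/(RT) = (137−92.5)×10³/(8.314×693) = 44500/5762 = 7.724.
k_B/k_C = (3.19×10^9/2.50×10^11)·exp(7.724) = 0.01276 × 2261 = 28.8.

28.8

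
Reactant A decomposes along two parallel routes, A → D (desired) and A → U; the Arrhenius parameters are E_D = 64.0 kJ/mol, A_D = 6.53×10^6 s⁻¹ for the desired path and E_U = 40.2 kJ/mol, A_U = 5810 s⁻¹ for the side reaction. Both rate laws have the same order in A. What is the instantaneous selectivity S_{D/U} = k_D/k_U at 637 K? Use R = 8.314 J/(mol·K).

With equal orders, S_{D/U} = k_D/k_U = (A_D/A_U)·exp[(E_U−E_D)/(RT)].
(E_U−E_D)/(RT) = (40.2−64.0)×10³/(8.314×637) = -23800/5296 = -4.494.
k_D/k_U = (6.53×10^6/5810)·exp(-4.494) = 1124 × 0.01118 = 12.6.

12.6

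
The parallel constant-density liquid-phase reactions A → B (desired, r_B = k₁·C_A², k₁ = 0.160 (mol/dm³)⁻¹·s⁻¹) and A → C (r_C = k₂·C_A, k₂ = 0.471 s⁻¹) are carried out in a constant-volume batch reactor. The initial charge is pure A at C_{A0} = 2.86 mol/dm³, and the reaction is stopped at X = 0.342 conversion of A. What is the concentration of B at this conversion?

C_A = C_{A0}(1−X) = 1.882 mol/dm³.
Along a PFR/batch, dC_C/dC_A = −r_C/(r_B+r_C) = −k₂/(k₂+k₁·C_A).
Integrating from C_{A0} to C_A: C_C = (0.471/0.160)·ln[(0.471+0.160·2.86)/(0.471+0.160·1.88)] = 2.944·ln(0.9286/0.7721) = 0.5433 mol/dm³.
Then C_B = (C_{A0}−C_A) − C_C = 0.9781 − 0.5433 = 0.4348 mol/dm³.

0.435 mol/dm³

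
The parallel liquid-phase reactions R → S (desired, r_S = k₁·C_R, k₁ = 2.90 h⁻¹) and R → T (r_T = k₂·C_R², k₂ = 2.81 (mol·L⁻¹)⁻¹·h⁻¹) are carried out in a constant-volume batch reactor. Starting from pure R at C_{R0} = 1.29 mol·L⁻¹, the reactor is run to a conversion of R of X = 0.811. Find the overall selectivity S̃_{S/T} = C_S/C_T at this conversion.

C_R = C_{R0}(1−X) = 0.2438 mol·L⁻¹.
Along a PFR/batch, dC_S/dC_R = −r_S/(r_S+r_T) = −k₁/(k₁+k₂·C_R).
Integrating from C_{R0} to C_R: C_S = (2.90/2.81)·ln[(2.90+2.81·1.29)/(2.90+2.81·0.244)] = 1.032·ln(6.525/3.585) = 0.6180 mol·L⁻¹.
C_T = (C_{R0}−C_R)−C_S = 0.4282 mol·L⁻¹; S̃_{S/T} = 0.6180/0.4282 = 1.44.

1.44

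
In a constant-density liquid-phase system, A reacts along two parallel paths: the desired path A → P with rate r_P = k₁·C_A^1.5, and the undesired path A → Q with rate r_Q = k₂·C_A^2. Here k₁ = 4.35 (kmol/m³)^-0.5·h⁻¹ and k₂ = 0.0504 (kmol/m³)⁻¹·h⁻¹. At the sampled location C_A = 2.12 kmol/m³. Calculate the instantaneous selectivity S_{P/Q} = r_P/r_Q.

59.3

S_{P/Q} = r_P/r_Q = (k₁·C_A^1.5)/(k₂·C_A^2) = (k₁/k₂)·C_A^-0.5.
= (4.35×2.120^1.5) / (0.0504×2.120^2) = 13.43/0.2265 = 59.3.
The undesired path is higher order in A, so low C_A (CSTR or dilute feed) favours P.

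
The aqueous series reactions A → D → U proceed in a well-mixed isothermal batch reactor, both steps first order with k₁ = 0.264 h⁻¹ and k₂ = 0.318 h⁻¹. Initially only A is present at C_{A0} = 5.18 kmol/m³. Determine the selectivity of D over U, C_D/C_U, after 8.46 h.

For first-order series with pure A initially, C_D(t) = k₁C_{A0}/(k₂−k₁)·(e^(−k₁t) − e^(−k₂t)).
e^(−k₁t) = e^(−0.264×8.46) = e^(−2.233) = 0.1072; e^(−k₂t) = e^(−2.690) = 0.06786.
C_D = 0.264×5.18/(0.318−0.264) × (0.1072−0.06786) = 25.32×0.03930 = 0.9952 kmol/m³.
C_A = C_{A0}e^(−k₁t) = 0.5551 kmol/m³, so C_U = C_{A0}−C_A−C_D = 3.630 kmol/m³; C_D/C_U = 0.274.

0.274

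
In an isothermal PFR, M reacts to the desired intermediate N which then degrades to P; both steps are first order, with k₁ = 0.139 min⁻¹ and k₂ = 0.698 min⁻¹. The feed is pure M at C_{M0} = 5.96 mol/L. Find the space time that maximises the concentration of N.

2.89 min

The intermediate peaks when r₁ = r₂, i.e. k₁e^(−k₁τ) = k₂e^(−k₂τ), giving τ_opt = ln(k₂/k₁)/(k₂−k₁).
= ln(0.698/0.139)/(0.698−0.139) = ln(5.022)/0.5590 = 1.614/0.5590 = 2.89 min.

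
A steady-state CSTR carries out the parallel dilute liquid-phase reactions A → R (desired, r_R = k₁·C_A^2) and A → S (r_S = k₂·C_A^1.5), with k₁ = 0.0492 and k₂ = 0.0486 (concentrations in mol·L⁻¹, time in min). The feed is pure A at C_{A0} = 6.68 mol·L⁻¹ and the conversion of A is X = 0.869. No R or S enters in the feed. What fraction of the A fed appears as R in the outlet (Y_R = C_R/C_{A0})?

Exit C_A = C_{A0}(1−X) = 6.68×0.131 = 0.8751 mol·L⁻¹.
A CSTR operates uniformly at the exit composition, giving r_R = 0.03768 and r_S = 0.03978 (each k·C_A^n at C_A = 0.8751).
Fraction of consumed A going to R: r_R/(r_R+r_S) = 0.4864.
C_R = 0.4864·C_{A0}·X = 0.4864×6.68×0.869 = 2.82 mol·L⁻¹; Y_R = C_R/C_{A0} = 0.423.

0.423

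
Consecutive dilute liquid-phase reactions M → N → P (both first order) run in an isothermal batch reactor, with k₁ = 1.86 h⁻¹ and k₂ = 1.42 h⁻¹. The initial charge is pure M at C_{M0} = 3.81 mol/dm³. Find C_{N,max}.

1.59 mol/dm³

For a first-order series the maximum intermediate yield is C_{N,max}/C_{M0} = (k₁/k₂)^[k₂/(k₂−k₁)].
= (1.86/1.42)^(1.42/(1.42−1.86)) = (1.310)^(-3.227) = 0.4185.
C_{N,max} = 0.4185×3.81 = 1.59 mol/dm³.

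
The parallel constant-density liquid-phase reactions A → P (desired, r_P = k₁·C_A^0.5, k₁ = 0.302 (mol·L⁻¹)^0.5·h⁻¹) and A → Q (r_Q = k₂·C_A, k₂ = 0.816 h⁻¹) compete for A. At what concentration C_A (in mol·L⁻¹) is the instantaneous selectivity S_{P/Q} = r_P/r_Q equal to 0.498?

S_{P/Q} = (k₁/k₂)·C_A^-0.5 ⇒ C_A = (S·k₂/k₁)^(-2).
= (0.498×0.816/0.302)^(-2) = (1.346)^(-2) = 0.552 mol·L⁻¹.

0.552 mol·L⁻¹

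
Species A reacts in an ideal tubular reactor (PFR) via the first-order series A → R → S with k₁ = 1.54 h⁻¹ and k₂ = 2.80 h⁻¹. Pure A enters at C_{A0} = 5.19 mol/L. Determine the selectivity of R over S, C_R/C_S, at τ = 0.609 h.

Solving the coupled first-order balances gives C_R(τ) = [k₁/(k₂−k₁)]·C_{A0}·(e^(−k₁τ) − e^(−k₂τ)).
e^(−k₁τ) = e^(−1.54×0.609) = e^(−0.9379) = 0.3915; e^(−k₂τ) = e^(−1.705) = 0.1817.
C_R = 1.54×5.19/(2.80−1.54) × (0.3915−0.1817) = 6.343×0.2097 = 1.330 mol/L.
C_A = C_{A0}e^(−k₁τ) = 2.032 mol/L, so C_S = C_{A0}−C_A−C_R = 1.828 mol/L; C_R/C_S = 0.728.

0.728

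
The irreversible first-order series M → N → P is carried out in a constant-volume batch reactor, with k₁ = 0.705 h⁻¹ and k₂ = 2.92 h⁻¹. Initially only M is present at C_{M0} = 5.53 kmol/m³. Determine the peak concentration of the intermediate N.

0.849 kmol/m³

For a first-order series the maximum intermediate yield is C_{N,max}/C_{M0} = (k₁/k₂)^[k₂/(k₂−k₁)].
= (0.705/2.92)^(2.92/(2.92−0.705)) = (0.2414)^(1.318) = 0.1536.
C_{N,max} = 0.1536×5.53 = 0.849 kmol/m³.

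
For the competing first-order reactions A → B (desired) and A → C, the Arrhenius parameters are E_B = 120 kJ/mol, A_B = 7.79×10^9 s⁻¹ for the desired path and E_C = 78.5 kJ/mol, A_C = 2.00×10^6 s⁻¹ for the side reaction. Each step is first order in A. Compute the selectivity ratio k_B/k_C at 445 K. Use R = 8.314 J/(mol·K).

0.0524

With equal orders, S_{B/C} = k_B/k_C = (A_B/A_C)·exp[(E_C−E_B)/(RT)].
(E_C−E_B)/(RT) = (78.5−120)×10³/(8.314×445) = -41500/3700 = -11.22.
k_B/k_C = (7.79×10^9/2.00×10^6)·exp(-11.22) = 3895 × 1.344×10^-5 = 0.0524.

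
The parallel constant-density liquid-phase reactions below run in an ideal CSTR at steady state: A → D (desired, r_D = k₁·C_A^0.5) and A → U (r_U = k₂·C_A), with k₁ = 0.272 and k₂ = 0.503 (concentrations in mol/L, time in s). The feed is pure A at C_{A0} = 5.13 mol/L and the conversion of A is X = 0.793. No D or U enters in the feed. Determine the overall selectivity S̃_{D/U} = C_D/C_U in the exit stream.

0.525

Exit C_A = C_{A0}(1−X) = 5.13×0.207 = 1.062 mol/L.
Rates in a CSTR are evaluated at the outlet concentration: r_D = 0.272×1.062^0.5 = 0.2803, r_U = 0.503×1.062 = 0.5341.
Overall selectivity = C_D/C_U = r_Dτ/(r_Uτ) = r_D/r_U = 0.525.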